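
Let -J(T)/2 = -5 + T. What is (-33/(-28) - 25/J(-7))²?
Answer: 529/28224 ≈ 0.018743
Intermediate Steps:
J(T) = 10 - 2*T (J(T) = -2*(-5 + T) = 10 - 2*T)
(-33/(-28) - 25/J(-7))² = (-33/(-28) - 25/(10 - 2*(-7)))² = (-33*(-1/28) - 25/(10 + 14))² = (33/28 - 25/24)² = (23/168)² = 529/28224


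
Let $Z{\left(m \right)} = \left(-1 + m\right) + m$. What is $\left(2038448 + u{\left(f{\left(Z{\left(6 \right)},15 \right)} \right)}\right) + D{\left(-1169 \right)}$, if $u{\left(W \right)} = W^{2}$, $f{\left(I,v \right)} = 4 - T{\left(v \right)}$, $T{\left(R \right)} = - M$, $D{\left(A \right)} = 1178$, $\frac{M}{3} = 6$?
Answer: $2040110$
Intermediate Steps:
$M = 18$ ($M = 3 \cdot 6 = 18$)
$Z{\left(m \right)} = -1 + 2 m$
$T{\left(R \right)} = -18$ ($T{\left(R \right)} = \left(-1\right) 18 = -18$)
$f{\left(I,v \right)} = 22$ ($f{\left(I,v \right)} = 4 - -18 = 4 + 18 = 22$)
$\left(2038448 + u{\left(f{\left(Z{\left(6 \right)},15 \right)} \right)}\right) + D{\left(-1169 \right)} = \left(2038448 + 22^{2}\right) + 1178 = \left(2038448 + 484\right) + 1178 = 2038932 + 1178 = 2040110$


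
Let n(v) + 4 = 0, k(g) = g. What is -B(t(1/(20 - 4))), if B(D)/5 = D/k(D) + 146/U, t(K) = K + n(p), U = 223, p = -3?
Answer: -1845/223 ≈ -8.2735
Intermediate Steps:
n(v) = -4 (n(v) = -4 + 0 = -4)
t(K) = -4 + K (t(K) = K - 4 = -4 + K)
B(D) = 1845/223 (B(D) = 5*(D/D + 146/223) = 5*(1 + 146*(1/223)) = 5*(1 + 146/223) = 5*(369/223) = 1845/223)
-B(t(1/(20 - 4))) = -1*1845/223 = -1845/223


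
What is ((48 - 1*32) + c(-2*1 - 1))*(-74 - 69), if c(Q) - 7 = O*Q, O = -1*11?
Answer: -8008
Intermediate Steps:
O = -11
c(Q) = 7 - 11*Q
((48 - 1*32) + c(-2*1 - 1))*(-74 - 69) = ((48 - 1*32) + (7 - 11*(-2*1 - 1)))*(-74 - 69) = ((48 - 32) + (7 - 11*(-2 - 1)))*(-143) = (16 + (7 - 11*(-3)))*(-143) = (16 + (7 + 33))*(-143) = (16 + 40)*(-143) = 56*(-143) = -8008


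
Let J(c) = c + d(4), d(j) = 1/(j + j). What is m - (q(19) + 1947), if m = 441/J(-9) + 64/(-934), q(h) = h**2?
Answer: -78176204/33157 ≈ -2357.8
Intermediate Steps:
d(j) = 1/(2*j)
J(c) = 1/8 + c (J(c) = c + (1/2)/4 = c + (1/2)*(1/4) = c + 1/8 = 1/8 + c)
m = -1649848/33157 (m = 441/(1/8 - 9) + 64/(-934) = 441/(-71/8) + 64*(-1/934) = 441*(-8/71) - 32/467 = -3528/71 - 32/467 = -1649848/33157 ≈ -49.759)
m - (q(19) + 1947) = -1649848/33157 - (19**2 + 1947) = -1649848/33157 - (361 + 1947) = -1649848/33157 - 1*2308 = -1649848/33157 - 2308 = -78176204/33157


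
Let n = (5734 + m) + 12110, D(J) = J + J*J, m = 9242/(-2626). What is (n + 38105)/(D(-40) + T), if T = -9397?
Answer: -73456416/10289981 ≈ -7.1386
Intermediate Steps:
m = -4621/1313 (m = 9242*(-1/2626) = -4621/1313 ≈ -3.5194)
D(J) = J + J²
n = 23424551/1313 (n = (5734 - 4621/1313) + 12110 = 7524121/1313 + 12110 = 23424551/1313 ≈ 17840.)
(n + 38105)/(D(-40) + T) = (23424551/1313 + 38105)/(-40*(1 - 40) - 9397) = 73456416/(1313*(-40*(-39) - 9397)) = 73456416/(1313*(1560 - 9397)) = (73456416/1313)/(-7837) = (73456416/1313)*(-1/7837) = -73456416/10289981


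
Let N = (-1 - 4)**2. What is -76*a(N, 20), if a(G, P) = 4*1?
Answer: -304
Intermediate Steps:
N = 25 (N = (-5)**2 = 25)
a(G, P) = 4
-76*a(N, 20) = -76*4 = -304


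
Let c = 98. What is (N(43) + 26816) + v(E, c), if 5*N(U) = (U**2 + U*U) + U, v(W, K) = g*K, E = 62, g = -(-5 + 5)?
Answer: 137821/5 ≈ 27564.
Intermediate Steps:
g = 0 (g = -1*0 = 0)
v(W, K) = 0 (v(W, K) = 0*K = 0)
N(U) = U/5 + 2*U**2/5 (N(U) = ((U**2 + U*U) + U)/5 = ((U**2 + U**2) + U)/5 = (2*U**2 + U)/5 = (U + 2*U**2)/5 = U/5 + 2*U**2/5)
(N(43) + 26816) + v(E, c) = ((1/5)*43*(1 + 2*43) + 26816) + 0 = ((1/5)*43*(1 + 86) + 26816) + 0 = ((1/5)*43*87 + 26816) + 0 = (3741/5 + 26816) + 0 = 137821/5 + 0 = 137821/5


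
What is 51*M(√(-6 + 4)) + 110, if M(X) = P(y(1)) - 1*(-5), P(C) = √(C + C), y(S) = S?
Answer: 365 + 51*√2 ≈ 437.13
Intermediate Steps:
P(C) = √2*√C (P(C) = √(2*C) = √2*√C)
M(X) = 5 + √2 (M(X) = √2*√1 - 1*(-5) = √2*1 + 5 = √2 + 5 = 5 + √2)
51*M(√(-6 + 4)) + 110 = 51*(5 + √2) + 110 = (255 + 51*√2) + 110 = 365 + 51*√2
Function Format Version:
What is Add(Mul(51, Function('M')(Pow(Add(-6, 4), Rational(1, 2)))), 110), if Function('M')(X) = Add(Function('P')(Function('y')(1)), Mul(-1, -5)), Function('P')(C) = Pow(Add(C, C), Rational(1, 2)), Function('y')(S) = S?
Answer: Add(365, Mul(51, Pow(2, Rational(1, 2)))) ≈ 437.13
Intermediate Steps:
Function('P')(C) = Mul(Pow(2, Rational(1, 2)), Pow(C, Rational(1, 2))) (Function('P')(C) = Pow(Mul(2, C), Rational(1, 2)) = Mul(Pow(2, Rational(1, 2)), Pow(C, Rational(1, 2))))
Function('M')(X) = Add(5, Pow(2, Rational(1, 2))) (Function('M')(X) = Add(Mul(Pow(2, Rational(1, 2)), Pow(1, Rational(1, 2))), Mul(-1, -5)) = Add(Mul(Pow(2, Rational(1, 2)), 1), 5) = Add(Pow(2, Rational(1, 2)), 5) = Add(5, Pow(2, Rational(1, 2))))
Add(Mul(51, Function('M')(Pow(Add(-6, 4), Rational(1, 2)))), 110) = Add(Mul(51, Add(5, Pow(2, Rational(1, 2)))), 110) = Add(Add(255, Mul(51, Pow(2, Rational(1, 2)))), 110) = Add(365, Mul(51, Pow(2, Rational(1, 2))))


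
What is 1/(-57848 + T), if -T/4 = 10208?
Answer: -1/98680 ≈ -1.0134e-5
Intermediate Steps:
T = -40832 (T = -4*10208 = -40832)
1/(-57848 + T) = 1/(-57848 - 40832) = 1/(-98680) = -1/98680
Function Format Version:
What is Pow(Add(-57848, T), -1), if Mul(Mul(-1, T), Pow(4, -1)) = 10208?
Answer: Rational(-1, 98680) ≈ -1.0134e-5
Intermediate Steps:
T = -40832 (T = Mul(-4, 10208) = -40832)
Pow(Add(-57848, T), -1) = Pow(Add(-57848, -40832), -1) = Pow(-98680, -1) = Rational(-1, 98680)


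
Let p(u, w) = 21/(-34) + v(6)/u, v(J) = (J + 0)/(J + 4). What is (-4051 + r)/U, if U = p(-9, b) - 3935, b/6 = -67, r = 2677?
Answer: 700740/2007199 ≈ 0.34911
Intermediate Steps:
b = -402 (b = 6*(-67) = -402)
v(J) = J/(4 + J)
p(u, w) = -21/34 + 3/(5*u) (p(u, w) = 21/(-34) + (6/(4 + 6))/u = 21*(-1/34) + (6/10)/u = -21/34 + (6*(⅒))/u = -21/34 + 3/(5*u))
U = -2007199/510 (U = (3/170)*(34 - 35*(-9))/(-9) - 3935 = (3/170)*(-⅑)*(34 + 315) - 3935 = (3/170)*(-⅑)*349 - 3935 = -349/510 - 3935 = -2007199/510 ≈ -3935.7)
(-4051 + r)/U = (-4051 + 2677)/(-2007199/510) = -1374*(-510/2007199) = 700740/2007199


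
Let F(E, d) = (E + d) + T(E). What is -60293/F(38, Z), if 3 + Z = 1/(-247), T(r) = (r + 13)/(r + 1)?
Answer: -14892371/8967 ≈ -1660.8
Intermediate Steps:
T(r) = (13 + r)/(1 + r)
Z = -742/247 (Z = -3 + 1/(-247) = -3 - 1/247 = -742/247 ≈ -3.0040)
F(E, d) = E + d + (13 + E)/(1 + E) (F(E, d) = (E + d) + (13 + E)/(1 + E) = E + d + (13 + E)/(1 + E))
-60293/F(38, Z) = -60293*(1 + 38)/(13 + 38 + (1 + 38)*(38 - 742/247)) = -60293*39/(13 + 38 + 39*(8644/247)) = -60293*39/(13 + 38 + 25932/19) = -60293/((1/39)*(26901/19)) = -60293/8967/247 = -60293*247/8967 = -14892371/8967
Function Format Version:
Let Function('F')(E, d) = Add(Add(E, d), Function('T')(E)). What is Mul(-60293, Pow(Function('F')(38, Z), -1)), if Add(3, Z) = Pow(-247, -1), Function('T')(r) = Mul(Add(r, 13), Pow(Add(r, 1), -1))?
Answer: Rational(-14892371, 8967) ≈ -1660.8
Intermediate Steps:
Function('T')(r) = Mul(Pow(Add(1, r), -1), Add(13, r)) (Function('T')(r) = Mul(Add(13, r), Pow(Add(1, r), -1)) = Mul(Pow(Add(1, r), -1), Add(13, r)))
Z = Rational(-742, 247) (Z = Add(-3, Pow(-247, -1)) = Add(-3, Rational(-1, 247)) = Rational(-742, 247) ≈ -3.0040)
Function('F')(E, d) = Add(E, d, Mul(Pow(Add(1, E), -1), Add(13, E))) (Function('F')(E, d) = Add(Add(E, d), Mul(Pow(Add(1, E), -1), Add(13, E))) = Add(E, d, Mul(Pow(Add(1, E), -1), Add(13, E))))
Mul(-60293, Pow(Function('F')(38, Z), -1)) = Mul(-60293, Pow(Mul(Pow(Add(1, 38), -1), Add(13, 38, Mul(Add(1, 38), Add(38, Rational(-742, 247))))), -1)) = Mul(-60293, Pow(Mul(Pow(39, -1), Add(13, 38, Mul(39, Rational(8644, 247)))), -1)) = Mul(-60293, Pow(Mul(Rational(1, 39), Add(13, 38, Rational(25932, 19))), -1)) = Mul(-60293, Pow(Mul(Rational(1, 39), Rational(26901, 19)), -1)) = Mul(-60293, Pow(Rational(8967, 247), -1)) = Mul(-60293, Rational(247, 8967)) = Rational(-14892371, 8967)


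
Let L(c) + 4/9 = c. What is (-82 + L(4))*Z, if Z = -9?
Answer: 706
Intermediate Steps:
L(c) = -4/9 + c
(-82 + L(4))*Z = (-82 + (-4/9 + 4))*(-9) = (-82 + 32/9)*(-9) = -706/9*(-9) = 706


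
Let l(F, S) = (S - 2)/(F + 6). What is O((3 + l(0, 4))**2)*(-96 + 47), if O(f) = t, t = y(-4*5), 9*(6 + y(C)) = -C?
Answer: 1666/9 ≈ 185.11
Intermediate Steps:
y(C) = -6 - C/9 (y(C) = -6 + (-C)/9 = -6 - C/9)
l(F, S) = (-2 + S)/(6 + F)
t = -34/9 (t = -6 - (-4)*5/9 = -6 - 1/9*(-20) = -6 + 20/9 = -34/9 ≈ -3.7778)
O(f) = -34/9
O((3 + l(0, 4))**2)*(-96 + 47) = -34*(-96 + 47)/9 = -34/9*(-49) = 1666/9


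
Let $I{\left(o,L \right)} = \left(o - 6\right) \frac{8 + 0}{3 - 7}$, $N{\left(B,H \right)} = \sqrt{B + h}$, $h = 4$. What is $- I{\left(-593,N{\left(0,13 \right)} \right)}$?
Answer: $-1198$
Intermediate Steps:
$N{\left(B,H \right)} = \sqrt{4 + B}$ ($N{\left(B,H \right)} = \sqrt{B + 4} = \sqrt{4 + B}$)
$I{\left(o,L \right)} = 12 - 2 o$ ($I{\left(o,L \right)} = \left(-6 + o\right) \frac{8}{-4} = \left(-6 + o\right) 8 \left(- \frac{1}{4}\right) = \left(-6 + o\right) \left(-2\right) = 12 - 2 o$)
$- I{\left(-593,N{\left(0,13 \right)} \right)} = - (12 - -1186) = - (12 + 1186) = \left(-1\right) 1198 = -1198$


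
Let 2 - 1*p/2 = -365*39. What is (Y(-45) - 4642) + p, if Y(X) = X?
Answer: 23787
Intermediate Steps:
p = 28474 (p = 4 - (-730)*39 = 4 - 2*(-14235) = 4 + 28470 = 28474)
(Y(-45) - 4642) + p = (-45 - 4642) + 28474 = -4687 + 28474 = 23787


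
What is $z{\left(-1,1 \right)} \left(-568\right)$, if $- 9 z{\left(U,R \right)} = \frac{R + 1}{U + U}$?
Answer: $- \frac{568}{9} \approx -63.111$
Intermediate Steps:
$z{\left(U,R \right)} = - \frac{1 + R}{18 U}$ ($z{\left(U,R \right)} = - \frac{\left(R + 1\right) \frac{1}{U + U}}{9} = - \frac{\left(1 + R\right) \frac{1}{2 U}}{9} = - \frac{\frac{1}{2} \frac{1}{U} \left(1 + R\right)}{9} = - \frac{1 + R}{18 U}$)
$z{\left(-1,1 \right)} \left(-568\right) = \frac{-1 - 1}{18 \left(-1\right)} \left(-568\right) = \frac{1}{18} \left(-1\right) \left(-1 - 1\right) \left(-568\right) = \frac{1}{18} \left(-1\right) \left(-2\right) \left(-568\right) = \frac{1}{9} \left(-568\right) = - \frac{568}{9}$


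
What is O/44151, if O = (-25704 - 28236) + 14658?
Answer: -13094/14717 ≈ -0.88972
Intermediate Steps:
O = -39282 (O = -53940 + 14658 = -39282)
O/44151 = -39282/44151 = -39282*1/44151 = -13094/14717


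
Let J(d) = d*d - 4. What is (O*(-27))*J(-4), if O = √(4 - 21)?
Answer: -324*I*√17 ≈ -1335.9*I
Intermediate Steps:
J(d) = -4 + d² (J(d) = d² - 4 = -4 + d²)
O = I*√17 (O = √(-17) = I*√17 ≈ 4.1231*I)
(O*(-27))*J(-4) = ((I*√17)*(-27))*(-4 + (-4)²) = (-27*I*√17)*(-4 + 16) = -27*I*√17*12 = -324*I*√17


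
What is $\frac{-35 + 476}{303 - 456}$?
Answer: $- \frac{49}{17} \approx -2.8824$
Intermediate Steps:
$\frac{-35 + 476}{303 - 456} = \frac{441}{-153} = 441 \left(- \frac{1}{153}\right) = - \frac{49}{17}$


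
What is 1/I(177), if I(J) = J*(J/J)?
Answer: 1/177 ≈ 0.0056497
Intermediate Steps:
I(J) = J (I(J) = J*1 = J)
1/I(177) = 1/177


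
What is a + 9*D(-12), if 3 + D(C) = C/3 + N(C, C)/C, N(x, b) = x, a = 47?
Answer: -7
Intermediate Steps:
D(C) = -2 + C/3 (D(C) = -3 + (C/3 + C/C) = -3 + (C*(⅓) + 1) = -3 + (C/3 + 1) = -3 + (1 + C/3) = -2 + C/3)
a + 9*D(-12) = 47 + 9*(-2 + (⅓)*(-12)) = 47 + 9*(-2 - 4) = 47 + 9*(-6) = 47 - 54 = -7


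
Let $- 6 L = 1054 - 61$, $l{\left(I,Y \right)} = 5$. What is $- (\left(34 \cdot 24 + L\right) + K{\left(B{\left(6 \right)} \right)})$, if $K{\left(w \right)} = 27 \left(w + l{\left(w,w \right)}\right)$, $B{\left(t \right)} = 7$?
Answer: $- \frac{1949}{2} \approx -974.5$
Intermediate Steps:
$K{\left(w \right)} = 135 + 27 w$ ($K{\left(w \right)} = 27 \left(w + 5\right) = 27 \left(5 + w\right) = 135 + 27 w$)
$L = - \frac{331}{2}$ ($L = - \frac{1054 - 61}{6} = \left(- \frac{1}{6}\right) 993 = - \frac{331}{2} \approx -165.5$)
$- (\left(34 \cdot 24 + L\right) + K{\left(B{\left(6 \right)} \right)}) = - (\left(34 \cdot 24 - \frac{331}{2}\right) + \left(135 + 27 \cdot 7\right)) = - (\left(816 - \frac{331}{2}\right) + \left(135 + 189\right)) = - (\frac{1301}{2} + 324) = \left(-1\right) \frac{1949}{2} = - \frac{1949}{2}$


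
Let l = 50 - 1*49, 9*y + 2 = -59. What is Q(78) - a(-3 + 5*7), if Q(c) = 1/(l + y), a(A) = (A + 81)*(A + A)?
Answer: -376073/52 ≈ -7232.2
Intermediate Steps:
y = -61/9 (y = -2/9 + (⅑)*(-59) = -2/9 - 59/9 = -61/9 ≈ -6.7778)
l = 1 (l = 50 - 49 = 1)
a(A) = 2*A*(81 + A) (a(A) = (81 + A)*(2*A) = 2*A*(81 + A))
Q(c) = -9/52 (Q(c) = 1/(1 - 61/9) = 1/(-52/9) = -9/52)
Q(78) - a(-3 + 5*7) = -9/52 - 2*(-3 + 5*7)*(81 + (-3 + 5*7)) = -9/52 - 2*(-3 + 35)*(81 + (-3 + 35)) = -9/52 - 2*32*(81 + 32) = -9/52 - 2*32*113 = -9/52 - 1*7232 = -9/52 - 7232 = -376073/52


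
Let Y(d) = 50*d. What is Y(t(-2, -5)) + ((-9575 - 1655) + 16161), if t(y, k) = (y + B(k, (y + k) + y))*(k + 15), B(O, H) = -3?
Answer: 2431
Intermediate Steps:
t(y, k) = (-3 + y)*(15 + k) (t(y, k) = (y - 3)*(k + 15) = (-3 + y)*(15 + k))
Y(t(-2, -5)) + ((-9575 - 1655) + 16161) = 50*(-45 - 3*(-5) + 15*(-2) - 5*(-2)) + ((-9575 - 1655) + 16161) = 50*(-45 + 15 - 30 + 10) + (-11230 + 16161) = 50*(-50) + 4931 = -2500 + 4931 = 2431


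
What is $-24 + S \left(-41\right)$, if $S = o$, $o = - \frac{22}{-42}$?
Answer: $- \frac{955}{21} \approx -45.476$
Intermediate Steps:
$o = \frac{11}{21}$ ($o = \left(-22\right) \left(- \frac{1}{42}\right) = \frac{11}{21} \approx 0.52381$)
$S = \frac{11}{21} \approx 0.52381$
$-24 + S \left(-41\right) = -24 + \frac{11}{21} \left(-41\right) = -24 - \frac{451}{21} = - \frac{955}{21}$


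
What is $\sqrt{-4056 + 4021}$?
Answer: $i \sqrt{35} \approx 5.9161 i$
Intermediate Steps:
$\sqrt{-4056 + 4021} = \sqrt{-35} = i \sqrt{35}$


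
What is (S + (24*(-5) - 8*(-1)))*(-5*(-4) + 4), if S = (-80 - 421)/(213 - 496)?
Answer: -748680/283 ≈ -2645.5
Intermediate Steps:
S = 501/283 (S = -501/(-283) = -501*(-1/283) = 501/283 ≈ 1.7703)
(S + (24*(-5) - 8*(-1)))*(-5*(-4) + 4) = (501/283 + (24*(-5) - 8*(-1)))*(-5*(-4) + 4) = (501/283 + (-120 + 8))*(20 + 4) = (501/283 - 112)*24 = -31195/283*24 = -748680/283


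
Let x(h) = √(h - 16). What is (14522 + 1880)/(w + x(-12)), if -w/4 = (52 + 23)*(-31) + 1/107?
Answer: 436601852836/247554092447 - 93893249*I*√7/247554092447 ≈ 1.7637 - 0.0010035*I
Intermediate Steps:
x(h) = √(-16 + h)
w = 995096/107 (w = -4*((52 + 23)*(-31) + 1/107) = -4*(75*(-31) + 1/107) = -4*(-2325 + 1/107) = -4*(-248774/107) = 995096/107 ≈ 9300.0)
(14522 + 1880)/(w + x(-12)) = (14522 + 1880)/(995096/107 + √(-16 - 12)) = 16402/(995096/107 + √(-28)) = 16402/(995096/107 + 2*I*√7)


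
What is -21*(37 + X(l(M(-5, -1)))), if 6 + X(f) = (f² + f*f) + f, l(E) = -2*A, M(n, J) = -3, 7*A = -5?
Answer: -5367/7 ≈ -766.71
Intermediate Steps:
A = -5/7 (A = (⅐)*(-5) = -5/7 ≈ -0.71429)
l(E) = 10/7 (l(E) = -2*(-5/7) = 10/7)
X(f) = -6 + f + 2*f² (X(f) = -6 + ((f² + f*f) + f) = -6 + ((f² + f²) + f) = -6 + (2*f² + f) = -6 + (f + 2*f²) = -6 + f + 2*f²)
-21*(37 + X(l(M(-5, -1)))) = -21*(37 + (-6 + 10/7 + 2*(10/7)²)) = -21*(37 + (-6 + 10/7 + 2*(100/49))) = -21*(37 + (-6 + 10/7 + 200/49)) = -21*(37 - 24/49) = -21*1789/49 = -5367/7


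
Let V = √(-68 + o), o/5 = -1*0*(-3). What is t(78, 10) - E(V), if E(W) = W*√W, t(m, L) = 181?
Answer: 181 - 2*√2*17^(¾)*I^(3/2) ≈ 197.74 - 16.744*I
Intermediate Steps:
o = 0 (o = 5*(-1*0*(-3)) = 5*(0*(-3)) = 5*0 = 0)
V = 2*I*√17 (V = √(-68 + 0) = √(-68) = 2*I*√17 ≈ 8.2462*I)
E(W) = W^(3/2)
t(78, 10) - E(V) = 181 - (2*I*√17)^(3/2) = 181 - 2*√2*17^(¾)*I^(3/2)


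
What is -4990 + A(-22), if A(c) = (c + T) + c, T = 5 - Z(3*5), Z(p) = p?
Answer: -5044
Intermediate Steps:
T = -10 (T = 5 - 3*5 = 5 - 1*15 = 5 - 15 = -10)
A(c) = -10 + 2*c (A(c) = (c - 10) + c = (-10 + c) + c = -10 + 2*c)
-4990 + A(-22) = -4990 + (-10 + 2*(-22)) = -4990 + (-10 - 44) = -4990 - 54 = -5044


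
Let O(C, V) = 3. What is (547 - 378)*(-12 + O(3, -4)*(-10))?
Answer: -7098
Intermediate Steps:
(547 - 378)*(-12 + O(3, -4)*(-10)) = (547 - 378)*(-12 + 3*(-10)) = 169*(-12 - 30) = 169*(-42) = -7098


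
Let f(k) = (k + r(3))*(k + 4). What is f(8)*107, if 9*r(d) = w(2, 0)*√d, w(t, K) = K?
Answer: 10272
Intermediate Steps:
r(d) = 0 (r(d) = (0*√d)/9 = (⅑)*0 = 0)
f(k) = k*(4 + k) (f(k) = (k + 0)*(k + 4) = k*(4 + k))
f(8)*107 = (8*(4 + 8))*107 = (8*12)*107 = 96*107 = 10272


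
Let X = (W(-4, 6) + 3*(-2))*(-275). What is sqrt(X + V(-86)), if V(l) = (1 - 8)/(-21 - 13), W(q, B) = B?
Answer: sqrt(238)/34 ≈ 0.45374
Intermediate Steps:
V(l) = 7/34 (V(l) = -7/(-34) = -7*(-1/34) = 7/34)
X = 0 (X = (6 + 3*(-2))*(-275) = (6 - 6)*(-275) = 0*(-275) = 0)
sqrt(X + V(-86)) = sqrt(0 + 7/34) = sqrt(7/34) = sqrt(238)/34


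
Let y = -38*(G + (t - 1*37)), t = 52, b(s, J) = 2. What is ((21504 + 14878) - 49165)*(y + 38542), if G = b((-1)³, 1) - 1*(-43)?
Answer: -463537146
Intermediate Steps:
G = 45 (G = 2 - 1*(-43) = 2 + 43 = 45)
y = -2280 (y = -38*(45 + (52 - 1*37)) = -38*(45 + (52 - 37)) = -38*(45 + 15) = -38*60 = -2280)
((21504 + 14878) - 49165)*(y + 38542) = ((21504 + 14878) - 49165)*(-2280 + 38542) = (36382 - 49165)*36262 = -12783*36262 = -463537146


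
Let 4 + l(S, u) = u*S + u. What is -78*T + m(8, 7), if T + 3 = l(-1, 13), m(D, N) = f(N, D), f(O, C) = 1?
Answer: 547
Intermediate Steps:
m(D, N) = 1
l(S, u) = -4 + u + S*u (l(S, u) = -4 + (u*S + u) = -4 + (S*u + u) = -4 + (u + S*u) = -4 + u + S*u)
T = -7 (T = -3 + (-4 + 13 - 1*13) = -3 + (-4 + 13 - 13) = -3 - 4 = -7)
-78*T + m(8, 7) = -78*(-7) + 1 = 546 + 1 = 547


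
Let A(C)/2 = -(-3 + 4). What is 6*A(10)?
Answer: -12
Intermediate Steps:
A(C) = -2 (A(C) = 2*(-(-3 + 4)) = 2*(-1*1) = 2*(-1) = -2)
6*A(10) = 6*(-2) = -12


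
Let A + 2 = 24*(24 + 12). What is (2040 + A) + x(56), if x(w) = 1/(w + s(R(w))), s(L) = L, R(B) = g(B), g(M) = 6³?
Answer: 789345/272 ≈ 2902.0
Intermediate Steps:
A = 862 (A = -2 + 24*(24 + 12) = -2 + 24*36 = -2 + 864 = 862)
g(M) = 216
R(B) = 216
x(w) = 1/(216 + w) (x(w) = 1/(w + 216) = 1/(216 + w))
(2040 + A) + x(56) = (2040 + 862) + 1/(216 + 56) = 2902 + 1/272 = 789345/272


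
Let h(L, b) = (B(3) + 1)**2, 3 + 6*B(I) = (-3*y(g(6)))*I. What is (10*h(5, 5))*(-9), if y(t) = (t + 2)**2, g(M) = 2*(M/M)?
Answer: -99405/2 ≈ -49703.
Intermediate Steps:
g(M) = 2 (g(M) = 2*1 = 2)
y(t) = (2 + t)**2
B(I) = -1/2 - 8*I (B(I) = -1/2 + ((-3*(2 + 2)**2)*I)/6 = -1/2 + ((-3*4**2)*I)/6 = -1/2 + ((-3*16)*I)/6 = -1/2 + (-48*I)/6 = -1/2 - 8*I)
h(L, b) = 2209/4 (h(L, b) = ((-1/2 - 8*3) + 1)**2 = ((-1/2 - 24) + 1)**2 = (-49/2 + 1)**2 = (-47/2)**2 = 2209/4)
(10*h(5, 5))*(-9) = (10*(2209/4))*(-9) = (11045/2)*(-9) = -99405/2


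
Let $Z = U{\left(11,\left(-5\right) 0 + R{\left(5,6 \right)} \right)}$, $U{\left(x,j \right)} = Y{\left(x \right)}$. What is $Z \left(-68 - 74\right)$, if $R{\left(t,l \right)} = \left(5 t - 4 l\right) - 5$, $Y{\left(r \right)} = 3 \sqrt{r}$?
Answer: $- 426 \sqrt{11} \approx -1412.9$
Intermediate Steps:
$R{\left(t,l \right)} = -5 - 4 l + 5 t$ ($R{\left(t,l \right)} = \left(- 4 l + 5 t\right) - 5 = -5 - 4 l + 5 t$)
$U{\left(x,j \right)} = 3 \sqrt{x}$
$Z = 3 \sqrt{11} \approx 9.9499$
$Z \left(-68 - 74\right) = 3 \sqrt{11} \left(-68 - 74\right) = 3 \sqrt{11} \left(-142\right) = - 426 \sqrt{11}$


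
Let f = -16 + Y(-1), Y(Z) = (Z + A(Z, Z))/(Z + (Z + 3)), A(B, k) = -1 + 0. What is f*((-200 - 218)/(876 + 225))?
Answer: 2508/367 ≈ 6.8338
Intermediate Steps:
A(B, k) = -1
Y(Z) = (-1 + Z)/(3 + 2*Z) (Y(Z) = (Z - 1)/(Z + (Z + 3)) = (-1 + Z)/(Z + (3 + Z)) = (-1 + Z)/(3 + 2*Z))
f = -18 (f = -16 + (-1 - 1)/(3 + 2*(-1)) = -16 - 2/(3 - 2) = -16 - 2/1 = -16 + 1*(-2) = -16 - 2 = -18)
f*((-200 - 218)/(876 + 225)) = -18*(-200 - 218)/(876 + 225) = -(-7524)/1101 = -18*(-418/1101) = 2508/367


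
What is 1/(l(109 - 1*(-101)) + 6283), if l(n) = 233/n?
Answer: 210/1319663 ≈ 0.00015913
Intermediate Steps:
1/(l(109 - 1*(-101)) + 6283) = 1/(233/(109 - 1*(-101)) + 6283) = 1/(233/(109 + 101) + 6283) = 1/(233/210 + 6283) = 1/(1319663/210) = 210/1319663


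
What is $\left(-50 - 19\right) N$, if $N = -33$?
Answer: $2277$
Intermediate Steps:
$\left(-50 - 19\right) N = \left(-50 - 19\right) \left(-33\right) = \left(-69\right) \left(-33\right) = 2277$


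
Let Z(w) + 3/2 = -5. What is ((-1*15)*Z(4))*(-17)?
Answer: -3315/2 ≈ -1657.5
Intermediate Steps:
Z(w) = -13/2 (Z(w) = -3/2 - 5 = -13/2)
((-1*15)*Z(4))*(-17) = (-1*15*(-13/2))*(-17) = -15*(-13/2)*(-17) = (195/2)*(-17) = -3315/2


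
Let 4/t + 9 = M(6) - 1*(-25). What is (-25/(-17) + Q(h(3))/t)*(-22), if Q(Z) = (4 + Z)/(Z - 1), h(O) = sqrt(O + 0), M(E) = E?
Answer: -15499/34 - 605*sqrt(3)/2 ≈ -979.80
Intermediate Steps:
h(O) = sqrt(O)
Q(Z) = (4 + Z)/(-1 + Z)
t = 2/11 (t = 4/(-9 + (6 - 1*(-25))) = 4/(-9 + (6 + 25)) = 4/(-9 + 31) = 4/22 = 4*(1/22) = 2/11 ≈ 0.18182)
(-25/(-17) + Q(h(3))/t)*(-22) = (-25/(-17) + ((4 + sqrt(3))/(-1 + sqrt(3)))/(2/11))*(-22) = (-25*(-1/17) + ((4 + sqrt(3))/(-1 + sqrt(3)))*(11/2))*(-22) = (25/17 + 11*(4 + sqrt(3))/(2*(-1 + sqrt(3))))*(-22) = -550/17 - 121*(4 + sqrt(3))/(-1 + sqrt(3))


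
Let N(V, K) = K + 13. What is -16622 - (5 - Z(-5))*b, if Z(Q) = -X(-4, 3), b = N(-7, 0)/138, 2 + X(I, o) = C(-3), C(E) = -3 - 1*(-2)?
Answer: -1146931/69 ≈ -16622.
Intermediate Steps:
N(V, K) = 13 + K
C(E) = -1 (C(E) = -3 + 2 = -1)
X(I, o) = -3 (X(I, o) = -2 - 1 = -3)
b = 13/138 (b = (13 + 0)/138 = 13*(1/138) = 13/138 ≈ 0.094203)
Z(Q) = 3 (Z(Q) = -1*(-3) = 3)
-16622 - (5 - Z(-5))*b = -16622 - (5 - 1*3)*13/138 = -16622 - (5 - 3)*13/138 = -16622 - 2*13/138 = -16622 - 1*13/69 = -16622 - 13/69 = -1146931/69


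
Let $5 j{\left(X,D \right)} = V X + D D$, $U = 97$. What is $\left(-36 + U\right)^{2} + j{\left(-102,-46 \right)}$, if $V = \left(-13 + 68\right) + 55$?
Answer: $\frac{9501}{5} \approx 1900.2$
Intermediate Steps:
$V = 110$ ($V = 55 + 55 = 110$)
$j{\left(X,D \right)} = 22 X + \frac{D^{2}}{5}$ ($j{\left(X,D \right)} = \frac{110 X + D D}{5} = \frac{110 X + D^{2}}{5} = \frac{D^{2} + 110 X}{5} = 22 X + \frac{D^{2}}{5}$)
$\left(-36 + U\right)^{2} + j{\left(-102,-46 \right)} = \left(-36 + 97\right)^{2} + \left(22 \left(-102\right) + \frac{\left(-46\right)^{2}}{5}\right) = 61^{2} + \left(-2244 + \frac{1}{5} \cdot 2116\right) = 3721 + \left(-2244 + \frac{2116}{5}\right) = 3721 - \frac{9104}{5} = \frac{9501}{5}$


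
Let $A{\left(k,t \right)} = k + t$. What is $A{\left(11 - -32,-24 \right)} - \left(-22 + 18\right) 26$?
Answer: $123$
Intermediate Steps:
$A{\left(11 - -32,-24 \right)} - \left(-22 + 18\right) 26 = \left(\left(11 - -32\right) - 24\right) - \left(-22 + 18\right) 26 = \left(\left(11 + 32\right) - 24\right) - \left(-4\right) 26 = \left(43 - 24\right) - -104 = 19 + 104 = 123$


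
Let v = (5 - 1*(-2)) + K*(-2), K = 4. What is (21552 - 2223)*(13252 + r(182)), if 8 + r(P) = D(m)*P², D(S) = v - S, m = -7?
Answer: 4097516052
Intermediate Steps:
v = -1 (v = (5 - 1*(-2)) + 4*(-2) = (5 + 2) - 8 = 7 - 8 = -1)
D(S) = -1 - S
r(P) = -8 + 6*P² (r(P) = -8 + (-1 - 1*(-7))*P² = -8 + (-1 + 7)*P² = -8 + 6*P²)
(21552 - 2223)*(13252 + r(182)) = (21552 - 2223)*(13252 + (-8 + 6*182²)) = 19329*(13252 + (-8 + 6*33124)) = 19329*(13252 + (-8 + 198744)) = 19329*(13252 + 198736) = 19329*211988 = 4097516052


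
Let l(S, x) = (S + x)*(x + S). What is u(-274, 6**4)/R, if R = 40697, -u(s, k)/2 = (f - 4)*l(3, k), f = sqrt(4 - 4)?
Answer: 13499208/40697 ≈ 331.70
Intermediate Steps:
l(S, x) = (S + x)**2 (l(S, x) = (S + x)*(S + x) = (S + x)**2)
f = 0 (f = sqrt(0) = 0)
u(s, k) = 8*(3 + k)**2 (u(s, k) = -2*(0 - 4)*(3 + k)**2 = -(-8)*(3 + k)**2 = 8*(3 + k)**2)
u(-274, 6**4)/R = (8*(3 + 6**4)**2)/40697 = (8*(3 + 1296)**2)*(1/40697) = (8*1299**2)*(1/40697) = (8*1687401)*(1/40697) = 13499208*(1/40697) = 13499208/40697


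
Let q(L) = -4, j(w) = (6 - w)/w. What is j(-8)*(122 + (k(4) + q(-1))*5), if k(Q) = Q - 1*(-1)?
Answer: -889/4 ≈ -222.25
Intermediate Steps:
j(w) = (6 - w)/w
k(Q) = 1 + Q (k(Q) = Q + 1 = 1 + Q)
j(-8)*(122 + (k(4) + q(-1))*5) = ((6 - 1*(-8))/(-8))*(122 + ((1 + 4) - 4)*5) = (-(6 + 8)/8)*(122 + (5 - 4)*5) = (-⅛*14)*(122 + 1*5) = -7*(122 + 5)/4 = -7/4*127 = -889/4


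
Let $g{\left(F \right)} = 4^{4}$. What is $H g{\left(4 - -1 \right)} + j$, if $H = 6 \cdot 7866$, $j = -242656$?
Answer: $11839520$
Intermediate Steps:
$g{\left(F \right)} = 256$
$H = 47196$
$H g{\left(4 - -1 \right)} + j = 47196 \cdot 256 - 242656 = 12082176 - 242656 = 11839520$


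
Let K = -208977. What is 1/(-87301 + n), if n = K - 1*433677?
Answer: -1/729955 ≈ -1.3699e-6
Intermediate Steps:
n = -642654 (n = -208977 - 1*433677 = -208977 - 433677 = -642654)
1/(-87301 + n) = 1/(-87301 - 642654) = 1/(-729955) = -1/729955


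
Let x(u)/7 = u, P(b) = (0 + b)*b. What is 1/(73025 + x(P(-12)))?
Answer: 1/74033 ≈ 1.3507e-5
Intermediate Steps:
P(b) = b² (P(b) = b*b = b²)
x(u) = 7*u
1/(73025 + x(P(-12))) = 1/(73025 + 7*(-12)²) = 1/(73025 + 7*144) = 1/(73025 + 1008) = 1/74033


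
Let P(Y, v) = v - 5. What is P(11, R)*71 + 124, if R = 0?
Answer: -231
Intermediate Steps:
P(Y, v) = -5 + v
P(11, R)*71 + 124 = (-5 + 0)*71 + 124 = -5*71 + 124 = -355 + 124 = -231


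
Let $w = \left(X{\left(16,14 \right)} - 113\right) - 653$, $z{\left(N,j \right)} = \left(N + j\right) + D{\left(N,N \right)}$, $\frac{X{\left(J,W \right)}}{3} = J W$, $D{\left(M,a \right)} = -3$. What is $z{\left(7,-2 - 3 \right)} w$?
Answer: $94$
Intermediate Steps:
$X{\left(J,W \right)} = 3 J W$
$z{\left(N,j \right)} = -3 + N + j$ ($z{\left(N,j \right)} = \left(N + j\right) - 3 = -3 + N + j$)
$w = -94$ ($w = \left(3 \cdot 16 \cdot 14 - 113\right) - 653 = \left(672 - 113\right) - 653 = 559 - 653 = -94$)
$z{\left(7,-2 - 3 \right)} w = \left(-3 + 7 - 5\right) \left(-94\right) = \left(-1\right) \left(-94\right) = 94$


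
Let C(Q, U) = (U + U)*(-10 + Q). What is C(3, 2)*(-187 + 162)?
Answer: 700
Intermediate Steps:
C(Q, U) = 2*U*(-10 + Q) (C(Q, U) = (2*U)*(-10 + Q) = 2*U*(-10 + Q))
C(3, 2)*(-187 + 162) = (2*2*(-10 + 3))*(-187 + 162) = (2*2*(-7))*(-25) = -28*(-25) = 700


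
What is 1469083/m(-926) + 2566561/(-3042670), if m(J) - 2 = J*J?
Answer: 567291294613/652255646565 ≈ 0.86974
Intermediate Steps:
m(J) = 2 + J² (m(J) = 2 + J*J = 2 + J²)
1469083/m(-926) + 2566561/(-3042670) = 1469083/(2 + (-926)²) + 2566561/(-3042670) = 1469083/(2 + 857476) + 2566561*(-1/3042670) = 1469083/857478 - 2566561/3042670 = 567291294613/652255646565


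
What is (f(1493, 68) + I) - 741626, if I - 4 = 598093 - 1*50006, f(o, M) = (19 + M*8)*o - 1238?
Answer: 645786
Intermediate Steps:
f(o, M) = -1238 + o*(19 + 8*M) (f(o, M) = (19 + 8*M)*o - 1238 = o*(19 + 8*M) - 1238 = -1238 + o*(19 + 8*M))
I = 548091 (I = 4 + (598093 - 1*50006) = 4 + (598093 - 50006) = 4 + 548087 = 548091)
(f(1493, 68) + I) - 741626 = ((-1238 + 19*1493 + 8*68*1493) + 548091) - 741626 = ((-1238 + 28367 + 812192) + 548091) - 741626 = (839321 + 548091) - 741626 = 1387412 - 741626 = 645786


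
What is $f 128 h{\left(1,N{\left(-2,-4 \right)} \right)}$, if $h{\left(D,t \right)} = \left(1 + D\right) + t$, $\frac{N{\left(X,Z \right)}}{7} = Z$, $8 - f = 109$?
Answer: $336128$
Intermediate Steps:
$f = -101$ ($f = 8 - 109 = -101$)
$N{\left(X,Z \right)} = 7 Z$
$h{\left(D,t \right)} = 1 + D + t$
$f 128 h{\left(1,N{\left(-2,-4 \right)} \right)} = - 101 \cdot 128 \left(1 + 1 + 7 \left(-4\right)\right) = - 101 \cdot 128 \left(1 + 1 - 28\right) = - 101 \cdot 128 \left(-26\right) = \left(-101\right) \left(-3328\right) = 336128$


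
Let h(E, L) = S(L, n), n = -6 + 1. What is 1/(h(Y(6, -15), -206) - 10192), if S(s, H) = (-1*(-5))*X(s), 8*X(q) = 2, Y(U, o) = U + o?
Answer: -4/40763 ≈ -9.8128e-5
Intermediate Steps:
X(q) = 1/4 (X(q) = (1/8)*2 = 1/4)
n = -5
S(s, H) = 5/4 (S(s, H) = -1*(-5)*(1/4) = 5*(1/4) = 5/4)
h(E, L) = 5/4
1/(h(Y(6, -15), -206) - 10192) = 1/(5/4 - 10192) = 1/(-40763/4) = -4/40763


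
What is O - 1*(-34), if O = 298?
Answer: 332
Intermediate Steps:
O - 1*(-34) = 298 - 1*(-34) = 298 + 34 = 332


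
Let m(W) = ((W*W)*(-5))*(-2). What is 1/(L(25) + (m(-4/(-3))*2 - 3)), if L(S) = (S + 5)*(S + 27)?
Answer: 9/14333 ≈ 0.00062792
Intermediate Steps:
m(W) = 10*W**2 (m(W) = (W**2*(-5))*(-2) = -5*W**2*(-2) = 10*W**2)
L(S) = (5 + S)*(27 + S)
1/(L(25) + (m(-4/(-3))*2 - 3)) = 1/((135 + 25**2 + 32*25) + ((10*(-4/(-3))**2)*2 - 3)) = 1/((135 + 625 + 800) + ((10*(-4*(-1/3))**2)*2 - 3)) = 1/(1560 + ((10*(4/3)**2)*2 - 3)) = 1/(1560 + ((10*(16/9))*2 - 3)) = 1/(1560 + ((160/9)*2 - 3)) = 1/(1560 + (320/9 - 3)) = 1/(1560 + 293/9) = 1/(14333/9) = 9/14333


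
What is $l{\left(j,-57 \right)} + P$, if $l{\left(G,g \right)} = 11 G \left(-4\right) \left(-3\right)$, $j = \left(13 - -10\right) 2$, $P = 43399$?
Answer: $49471$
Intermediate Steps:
$j = 46$ ($j = \left(13 + 10\right) 2 = 23 \cdot 2 = 46$)
$l{\left(G,g \right)} = 132 G$ ($l{\left(G,g \right)} = 11 - 4 G \left(-3\right) = 11 \cdot 12 G = 132 G$)
$l{\left(j,-57 \right)} + P = 132 \cdot 46 + 43399 = 6072 + 43399 = 49471$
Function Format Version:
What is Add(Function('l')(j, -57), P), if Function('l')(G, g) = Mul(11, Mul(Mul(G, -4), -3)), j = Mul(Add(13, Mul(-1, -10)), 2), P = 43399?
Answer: 49471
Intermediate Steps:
j = 46 (j = Mul(Add(13, 10), 2) = Mul(23, 2) = 46)
Function('l')(G, g) = Mul(132, G) (Function('l')(G, g) = Mul(11, Mul(Mul(-4, G), -3)) = Mul(11, Mul(12, G)) = Mul(132, G))
Add(Function('l')(j, -57), P) = Add(Mul(132, 46), 43399) = Add(6072, 43399) = 49471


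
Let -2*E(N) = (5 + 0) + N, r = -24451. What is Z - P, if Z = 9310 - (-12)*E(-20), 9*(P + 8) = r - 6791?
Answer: 38638/3 ≈ 12879.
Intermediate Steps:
E(N) = -5/2 - N/2 (E(N) = -((5 + 0) + N)/2 = -(5 + N)/2 = -5/2 - N/2)
P = -10438/3 (P = -8 + (-24451 - 6791)/9 = -8 + (1/9)*(-31242) = -8 - 10414/3 = -10438/3 ≈ -3479.3)
Z = 9400 (Z = 9310 - (-12)*(-5/2 - 1/2*(-20)) = 9310 - (-12)*(-5/2 + 10) = 9310 - (-12)*15/2 = 9310 - 1*(-90) = 9310 + 90 = 9400)
Z - P = 9400 - 1*(-10438/3) = 9400 + 10438/3 = 38638/3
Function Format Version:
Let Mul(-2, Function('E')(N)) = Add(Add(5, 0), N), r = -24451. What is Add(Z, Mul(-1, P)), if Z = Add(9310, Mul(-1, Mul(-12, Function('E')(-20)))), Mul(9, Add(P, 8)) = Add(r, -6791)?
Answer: Rational(38638, 3) ≈ 12879.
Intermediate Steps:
Function('E')(N) = Add(Rational(-5, 2), Mul(Rational(-1, 2), N)) (Function('E')(N) = Mul(Rational(-1, 2), Add(Add(5, 0), N)) = Mul(Rational(-1, 2), Add(5, N)) = Add(Rational(-5, 2), Mul(Rational(-1, 2), N)))
P = Rational(-10438, 3) (P = Add(-8, Mul(Rational(1, 9), Add(-24451, -6791))) = Add(-8, Mul(Rational(1, 9), -31242)) = Add(-8, Rational(-10414, 3)) = Rational(-10438, 3) ≈ -3479.3)
Z = 9400 (Z = Add(9310, Mul(-1, Mul(-12, Add(Rational(-5, 2), Mul(Rational(-1, 2), -20))))) = Add(9310, Mul(-1, Mul(-12, Add(Rational(-5, 2), 10)))) = Add(9310, Mul(-1, Mul(-12, Rational(15, 2)))) = Add(9310, Mul(-1, -90)) = Add(9310, 90) = 9400)
Add(Z, Mul(-1, P)) = Add(9400, Mul(-1, Rational(-10438, 3))) = Add(9400, Rational(10438, 3)) = Rational(38638, 3)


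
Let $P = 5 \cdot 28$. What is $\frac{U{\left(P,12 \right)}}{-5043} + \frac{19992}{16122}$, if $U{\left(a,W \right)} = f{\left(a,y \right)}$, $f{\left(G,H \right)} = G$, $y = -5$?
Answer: $\frac{16427096}{13550541} \approx 1.2123$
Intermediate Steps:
$P = 140$
$U{\left(a,W \right)} = a$
$\frac{U{\left(P,12 \right)}}{-5043} + \frac{19992}{16122} = \frac{140}{-5043} + \frac{19992}{16122} = 140 \left(- \frac{1}{5043}\right) + 19992 \cdot \frac{1}{16122} = - \frac{140}{5043} + \frac{3332}{2687} = \frac{16427096}{13550541}$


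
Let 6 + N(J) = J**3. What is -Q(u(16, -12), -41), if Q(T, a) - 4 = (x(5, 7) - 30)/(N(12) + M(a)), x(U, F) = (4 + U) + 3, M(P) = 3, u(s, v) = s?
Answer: -2294/575 ≈ -3.9896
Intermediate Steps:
N(J) = -6 + J**3
x(U, F) = 7 + U
Q(T, a) = 2294/575 (Q(T, a) = 4 + ((7 + 5) - 30)/((-6 + 12**3) + 3) = 4 + (12 - 30)/((-6 + 1728) + 3) = 4 - 18/(1722 + 3) = 4 - 18/1725 = 4 - 18*1/1725 = 4 - 6/575 = 2294/575)
-Q(u(16, -12), -41) = -1*2294/575 = -2294/575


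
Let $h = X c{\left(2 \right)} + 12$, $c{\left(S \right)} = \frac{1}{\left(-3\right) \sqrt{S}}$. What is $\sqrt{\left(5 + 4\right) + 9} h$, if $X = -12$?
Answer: $12 + 36 \sqrt{2} \approx 62.912$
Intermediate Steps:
$c{\left(S \right)} = - \frac{1}{3 \sqrt{S}}$
$h = 12 + 2 \sqrt{2}$ ($h = - 12 \left(- \frac{1}{3 \sqrt{2}}\right) + 12 = - 12 \left(- \frac{\frac{1}{2} \sqrt{2}}{3}\right) + 12 = - 12 \left(- \frac{\sqrt{2}}{6}\right) + 12 = 2 \sqrt{2} + 12 = 12 + 2 \sqrt{2} \approx 14.828$)
$\sqrt{\left(5 + 4\right) + 9} h = \sqrt{\left(5 + 4\right) + 9} \left(12 + 2 \sqrt{2}\right) = \sqrt{9 + 9} \left(12 + 2 \sqrt{2}\right) = \sqrt{18} \left(12 + 2 \sqrt{2}\right) = 3 \sqrt{2} \left(12 + 2 \sqrt{2}\right)$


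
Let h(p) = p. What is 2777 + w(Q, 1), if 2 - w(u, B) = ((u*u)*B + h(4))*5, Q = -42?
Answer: -6061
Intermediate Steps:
w(u, B) = -18 - 5*B*u² (w(u, B) = 2 - ((u*u)*B + 4)*5 = 2 - (u²*B + 4)*5 = 2 - (B*u² + 4)*5 = 2 - (4 + B*u²)*5 = 2 - (20 + 5*B*u²) = 2 + (-20 - 5*B*u²) = -18 - 5*B*u²)
2777 + w(Q, 1) = 2777 + (-18 - 5*1*(-42)²) = 2777 + (-18 - 5*1*1764) = 2777 + (-18 - 8820) = 2777 - 8838 = -6061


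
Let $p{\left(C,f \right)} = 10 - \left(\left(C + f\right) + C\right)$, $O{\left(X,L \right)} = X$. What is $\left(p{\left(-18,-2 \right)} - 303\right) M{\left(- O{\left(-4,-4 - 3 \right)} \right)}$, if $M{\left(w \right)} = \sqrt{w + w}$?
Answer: $- 510 \sqrt{2} \approx -721.25$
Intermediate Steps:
$p{\left(C,f \right)} = 10 - f - 2 C$ ($p{\left(C,f \right)} = 10 - \left(f + 2 C\right) = 10 - f - 2 C$)
$M{\left(w \right)} = \sqrt{2} \sqrt{w}$ ($M{\left(w \right)} = \sqrt{2 w} = \sqrt{2} \sqrt{w}$)
$\left(p{\left(-18,-2 \right)} - 303\right) M{\left(- O{\left(-4,-4 - 3 \right)} \right)} = \left(\left(10 - -2 - -36\right) - 303\right) \sqrt{2} \sqrt{\left(-1\right) \left(-4\right)} = \left(\left(10 + 2 + 36\right) - 303\right) \sqrt{2} \sqrt{4} = \left(48 - 303\right) \sqrt{2} \cdot 2 = - 255 \cdot 2 \sqrt{2} = - 510 \sqrt{2}$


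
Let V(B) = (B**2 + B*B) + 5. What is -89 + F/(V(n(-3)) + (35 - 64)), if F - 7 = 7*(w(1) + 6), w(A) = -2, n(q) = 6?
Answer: -4237/48 ≈ -88.271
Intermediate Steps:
V(B) = 5 + 2*B**2 (V(B) = (B**2 + B**2) + 5 = 2*B**2 + 5 = 5 + 2*B**2)
F = 35 (F = 7 + 7*(-2 + 6) = 7 + 7*4 = 7 + 28 = 35)
-89 + F/(V(n(-3)) + (35 - 64)) = -89 + 35/((5 + 2*6**2) + (35 - 64)) = -89 + 35/((5 + 2*36) - 29) = -89 + 35/((5 + 72) - 29) = -89 + 35/(77 - 29) = -89 + 35/48 = -4237/48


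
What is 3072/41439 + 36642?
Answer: 506136970/13813 ≈ 36642.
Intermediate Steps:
3072/41439 + 36642 = 3072*(1/41439) + 36642 = 1024/13813 + 36642 = 506136970/13813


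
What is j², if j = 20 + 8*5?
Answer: 3600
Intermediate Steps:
j = 60 (j = 20 + 40 = 60)
j² = 60² = 3600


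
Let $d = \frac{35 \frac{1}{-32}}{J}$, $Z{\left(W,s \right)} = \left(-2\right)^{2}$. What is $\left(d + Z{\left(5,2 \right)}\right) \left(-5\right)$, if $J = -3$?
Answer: $- \frac{2095}{96} \approx -21.823$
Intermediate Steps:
$Z{\left(W,s \right)} = 4$
$d = \frac{35}{96}$ ($d = \frac{35 \frac{1}{-32}}{-3} = 35 \left(- \frac{1}{32}\right) \left(- \frac{1}{3}\right) = \left(- \frac{35}{32}\right) \left(- \frac{1}{3}\right) = \frac{35}{96} \approx 0.36458$)
$\left(d + Z{\left(5,2 \right)}\right) \left(-5\right) = \left(\frac{35}{96} + 4\right) \left(-5\right) = \frac{419}{96} \left(-5\right) = - \frac{2095}{96}$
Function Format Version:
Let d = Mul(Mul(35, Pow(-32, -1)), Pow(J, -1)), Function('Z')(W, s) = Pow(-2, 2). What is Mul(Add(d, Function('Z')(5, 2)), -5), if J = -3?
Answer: Rational(-2095, 96) ≈ -21.823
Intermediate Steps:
Function('Z')(W, s) = 4
d = Rational(35, 96) (d = Mul(Mul(35, Pow(-32, -1)), Pow(-3, -1)) = Mul(Mul(35, Rational(-1, 32)), Rational(-1, 3)) = Mul(Rational(-35, 32), Rational(-1, 3)) = Rational(35, 96) ≈ 0.36458)
Mul(Add(d, Function('Z')(5, 2)), -5) = Mul(Add(Rational(35, 96), 4), -5) = Mul(Rational(419, 96), -5) = Rational(-2095, 96)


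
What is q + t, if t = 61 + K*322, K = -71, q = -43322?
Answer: -66123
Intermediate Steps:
t = -22801 (t = 61 - 71*322 = 61 - 22862 = -22801)
q + t = -43322 - 22801 = -66123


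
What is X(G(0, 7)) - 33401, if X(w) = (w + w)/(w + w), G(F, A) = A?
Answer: -33400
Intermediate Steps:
X(w) = 1 (X(w) = (2*w)/((2*w)) = (2*w)*(1/(2*w)) = 1)
X(G(0, 7)) - 33401 = 1 - 33401 = -33400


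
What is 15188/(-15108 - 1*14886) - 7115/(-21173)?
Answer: -54084107/317531481 ≈ -0.17033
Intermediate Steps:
15188/(-15108 - 1*14886) - 7115/(-21173) = 15188/(-15108 - 14886) - 7115*(-1/21173) = 15188/(-29994) + 7115/21173 = 15188*(-1/29994) + 7115/21173 = -7594/14997 + 7115/21173 = -54084107/317531481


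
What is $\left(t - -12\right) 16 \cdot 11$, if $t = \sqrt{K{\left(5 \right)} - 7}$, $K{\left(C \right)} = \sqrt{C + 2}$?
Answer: $2112 + 176 \sqrt{-7 + \sqrt{7}} \approx 2112.0 + 367.26 i$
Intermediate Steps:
$K{\left(C \right)} = \sqrt{2 + C}$
$t = \sqrt{-7 + \sqrt{7}}$ ($t = \sqrt{\sqrt{2 + 5} - 7} = \sqrt{\sqrt{7} - 7} = \sqrt{-7 + \sqrt{7}} \approx 2.0867 i$)
$\left(t - -12\right) 16 \cdot 11 = \left(\sqrt{-7 + \sqrt{7}} - -12\right) 16 \cdot 11 = \left(\sqrt{-7 + \sqrt{7}} + 12\right) 16 \cdot 11 = \left(12 + \sqrt{-7 + \sqrt{7}}\right) 16 \cdot 11 = \left(192 + 16 \sqrt{-7 + \sqrt{7}}\right) 11 = 2112 + 176 \sqrt{-7 + \sqrt{7}}$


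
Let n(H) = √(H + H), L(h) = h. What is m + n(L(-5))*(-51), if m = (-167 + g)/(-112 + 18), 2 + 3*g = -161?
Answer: 332/141 - 51*I*√10 ≈ 2.3546 - 161.28*I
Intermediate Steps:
g = -163/3 (g = -⅔ + (⅓)*(-161) = -⅔ - 161/3 = -163/3 ≈ -54.333)
n(H) = √2*√H (n(H) = √(2*H) = √2*√H)
m = 332/141 (m = (-167 - 163/3)/(-112 + 18) = -664/3/(-94) = -664/3*(-1/94) = 332/141 ≈ 2.3546)
m + n(L(-5))*(-51) = 332/141 + (√2*√(-5))*(-51) = 332/141 + (√2*(I*√5))*(-51) = 332/141 + (I*√10)*(-51) = 332/141 - 51*I*√10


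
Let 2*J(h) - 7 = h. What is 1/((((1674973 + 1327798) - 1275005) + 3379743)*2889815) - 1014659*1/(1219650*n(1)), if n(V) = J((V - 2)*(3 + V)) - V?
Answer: -998407959053980696/600057885092546925 ≈ -1.6639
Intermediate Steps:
J(h) = 7/2 + h/2
n(V) = 7/2 - V + (-2 + V)*(3 + V)/2 (n(V) = (7/2 + ((V - 2)*(3 + V))/2) - V = (7/2 + ((-2 + V)*(3 + V))/2) - V = (7/2 + (-2 + V)*(3 + V)/2) - V = 7/2 - V + (-2 + V)*(3 + V)/2)
1/((((1674973 + 1327798) - 1275005) + 3379743)*2889815) - 1014659*1/(1219650*n(1)) = 1/((((1674973 + 1327798) - 1275005) + 3379743)*2889815) - 1014659*1/(1219650*(½ + (½)*1² - ½*1)) = (1/2889815)/((3002771 - 1275005) + 3379743) - 1014659*1/(1219650*(½ + (½)*1 - ½)) = (1/2889815)/(1727766 + 3379743) - 1014659*1/(1219650*(½ + ½ - ½)) = (1/2889815)/5107509 - 1014659/((½)*1219650) = (1/5107509)*(1/2889815) - 1014659/609825 = 1/14759756120835 - 1014659*1/609825 = 1/14759756120835 - 1014659/609825 = -998407959053980696/600057885092546925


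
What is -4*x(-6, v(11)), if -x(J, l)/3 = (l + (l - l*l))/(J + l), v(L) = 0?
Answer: 0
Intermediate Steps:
x(J, l) = -3*(-l² + 2*l)/(J + l) (x(J, l) = -3*(l + (l - l*l))/(J + l) = -3*(l + (l - l²))/(J + l) = -3*(-l² + 2*l)/(J + l))
-4*x(-6, v(11)) = -12*0*(-2 + 0)/(-6 + 0) = -12*0*(-2)/(-6) = -12*0*(-1)*(-2)/6 = -4*0 = 0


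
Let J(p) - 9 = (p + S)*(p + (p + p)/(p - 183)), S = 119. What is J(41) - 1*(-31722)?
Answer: 2712101/71 ≈ 38199.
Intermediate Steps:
J(p) = 9 + (119 + p)*(p + 2*p/(-183 + p)) (J(p) = 9 + (p + 119)*(p + (p + p)/(p - 183)) = 9 + (119 + p)*(p + (2*p)/(-183 + p)) = 9 + (119 + p)*(p + 2*p/(-183 + p)))
J(41) - 1*(-31722) = (-1647 + 41**3 - 21530*41 - 62*41**2)/(-183 + 41) - 1*(-31722) = (-1647 + 68921 - 882730 - 62*1681)/(-142) + 31722 = -(-1647 + 68921 - 882730 - 104222)/142 + 31722 = -1/142*(-919678) + 31722 = 459839/71 + 31722 = 2712101/71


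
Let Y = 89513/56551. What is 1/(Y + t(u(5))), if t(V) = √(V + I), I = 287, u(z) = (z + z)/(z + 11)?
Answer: -40496397304/7294533280549 + 6396031202*√4602/7294533280549 ≈ 0.053931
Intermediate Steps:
u(z) = 2*z/(11 + z) (u(z) = (2*z)/(11 + z) = 2*z/(11 + z))
Y = 89513/56551 (Y = 89513*(1/56551) = 89513/56551 ≈ 1.5829)
t(V) = √(287 + V) (t(V) = √(V + 287) = √(287 + V))
1/(Y + t(u(5))) = 1/(89513/56551 + √(287 + 2*5/(11 + 5))) = 1/(89513/56551 + √(287 + 2*5/16)) = 1/(89513/56551 + √(287 + 2*5*(1/16))) = 1/(89513/56551 + √(287 + 5/8)) = 1/(89513/56551 + √(2301/8)) = 1/(89513/56551 + √4602/4)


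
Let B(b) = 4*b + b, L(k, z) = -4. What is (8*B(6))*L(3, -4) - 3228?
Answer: -4188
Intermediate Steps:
B(b) = 5*b
(8*B(6))*L(3, -4) - 3228 = (8*(5*6))*(-4) - 3228 = (8*30)*(-4) - 3228 = 240*(-4) - 3228 = -960 - 3228 = -4188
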